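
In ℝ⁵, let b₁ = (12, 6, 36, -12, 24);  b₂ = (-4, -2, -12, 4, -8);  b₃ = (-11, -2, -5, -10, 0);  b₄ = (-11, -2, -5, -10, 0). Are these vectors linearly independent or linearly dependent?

Row-reduce the matrix whose columns are b₁, b₂, b₃, b₄.
The reduction yields 2 nonzero rows, so the rank is 2.
Since rank 2 < 4, the set is linearly dependent.
Indeed b₁ + 3b₂ = 0.

linearly dependent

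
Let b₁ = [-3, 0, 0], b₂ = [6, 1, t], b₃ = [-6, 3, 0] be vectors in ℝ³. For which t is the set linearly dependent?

t = 0

The vectors are dependent exactly when the determinant of the matrix with rows b₁, b₂, b₃ vanishes.
Expanding, det = 9*t.
Setting this to zero gives t = 0.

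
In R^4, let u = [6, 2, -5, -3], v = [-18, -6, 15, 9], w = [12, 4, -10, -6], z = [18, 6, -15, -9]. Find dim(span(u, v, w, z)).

1

Form the matrix with u, v, w, z as columns and reduce.
Reduction leaves 1 leading entry, giving rank 1.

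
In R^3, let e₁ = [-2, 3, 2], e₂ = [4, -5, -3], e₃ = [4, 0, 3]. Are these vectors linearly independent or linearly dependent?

Row-reduce the matrix whose columns are e₁, e₂, e₃.
The reduction yields 3 nonzero rows, so the rank is 3.
Since rank = 3 (the number of vectors), the set is linearly independent.

linearly independent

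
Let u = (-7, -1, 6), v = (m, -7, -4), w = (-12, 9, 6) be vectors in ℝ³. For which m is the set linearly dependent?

The set is linearly dependent precisely when det[u; v; w] = 0.
The determinant works out to 60*m - 510.
Setting this to zero gives m = 17/2.

m = 17/2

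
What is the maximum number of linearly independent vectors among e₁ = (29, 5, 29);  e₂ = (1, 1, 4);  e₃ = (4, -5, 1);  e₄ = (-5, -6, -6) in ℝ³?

3

Form the matrix with e₁, e₂, e₃, e₄ as columns and reduce.
The echelon form has 3 nonzero rows, so the rank is 3.
(With 4 elements in a 3-dimensional space the rank is at most 3.)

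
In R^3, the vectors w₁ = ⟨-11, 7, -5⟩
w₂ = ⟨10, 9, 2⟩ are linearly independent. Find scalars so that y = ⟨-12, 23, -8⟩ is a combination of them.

Since w₁, w₂ are independent, the coefficients expressing y are uniquely determined by a linear system.
Back-substitution yields (a₁, a₂) = (2, 1).

y = 2w₁ + w₂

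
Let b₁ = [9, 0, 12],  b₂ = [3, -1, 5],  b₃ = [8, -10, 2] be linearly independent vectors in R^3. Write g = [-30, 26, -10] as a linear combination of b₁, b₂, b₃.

g = -2b₁ + 4b₂ - 3b₃

Solve the system with b₁, b₂, b₃ as columns and g as the right-hand side.
Back-substitution yields (α₁, α₂, α₃) = (-2, 4, -3).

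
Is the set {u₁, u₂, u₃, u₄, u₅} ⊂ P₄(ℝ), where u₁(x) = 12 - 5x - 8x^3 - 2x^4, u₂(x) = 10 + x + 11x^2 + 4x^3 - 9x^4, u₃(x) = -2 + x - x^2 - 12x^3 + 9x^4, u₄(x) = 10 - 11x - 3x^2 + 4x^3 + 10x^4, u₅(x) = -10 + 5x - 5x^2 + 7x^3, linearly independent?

linearly independent

Take coordinates with respect to the standard basis {1, x, …, x^4}.
The matrix [u₁|u₂|u₃|u₄|u₅] has determinant 91140.
A nonzero determinant means the columns are linearly independent.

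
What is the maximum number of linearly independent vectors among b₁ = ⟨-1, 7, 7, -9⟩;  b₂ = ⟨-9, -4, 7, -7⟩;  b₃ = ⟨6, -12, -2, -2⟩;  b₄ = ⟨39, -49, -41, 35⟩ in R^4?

Row-reduce the 4×4 matrix with these as rows.
Reduction leaves 3 leading entries, giving rank 3.

3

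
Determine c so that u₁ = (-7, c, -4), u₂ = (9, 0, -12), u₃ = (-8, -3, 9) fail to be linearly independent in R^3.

Place the vectors as rows of a 3×3 matrix; dependence ⇔ determinant zero.
Expanding, det = 15*c + 360.
This vanishes exactly when c = -24.

c = -24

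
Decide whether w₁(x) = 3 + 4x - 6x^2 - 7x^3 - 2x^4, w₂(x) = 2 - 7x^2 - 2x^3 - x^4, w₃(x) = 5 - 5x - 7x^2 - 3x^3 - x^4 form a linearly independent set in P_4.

linearly independent

Take coordinates with respect to the standard basis {1, x, …, x^4}.
Place the vectors as rows of a 3×5 matrix and reduce to echelon form.
The reduction yields 3 nonzero rows, so the rank is 3.
Since rank = 3 (the number of vectors), the set is linearly independent.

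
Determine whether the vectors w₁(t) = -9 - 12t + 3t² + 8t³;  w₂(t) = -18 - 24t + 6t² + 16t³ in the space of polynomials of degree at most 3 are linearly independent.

Take coordinates with respect to the standard basis {1, t, …, t³}.
Place the vectors as rows of a 2×4 matrix and reduce to echelon form.
The reduction yields 1 nonzero row, so the rank is 1.
Since rank 1 < 2, the set is linearly dependent.
Indeed 2w₁ - w₂ = 0.

linearly dependent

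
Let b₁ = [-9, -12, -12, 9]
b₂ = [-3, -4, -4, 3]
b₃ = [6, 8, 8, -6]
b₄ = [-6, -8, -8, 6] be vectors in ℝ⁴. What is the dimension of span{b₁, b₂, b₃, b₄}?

dim = 1

Apply Gaussian elimination to the matrix whose rows are b₁, b₂, b₃, b₄.
Reduction leaves 1 leading entry, giving rank 1.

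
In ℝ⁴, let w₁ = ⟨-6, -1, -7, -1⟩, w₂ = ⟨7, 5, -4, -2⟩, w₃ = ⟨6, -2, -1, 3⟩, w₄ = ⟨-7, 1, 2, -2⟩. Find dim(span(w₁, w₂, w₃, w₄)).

4

Put the 4×4 matrix [w₁|w₂|w₃|w₄] into echelon form.
The echelon form has 4 nonzero rows, so the rank is 4.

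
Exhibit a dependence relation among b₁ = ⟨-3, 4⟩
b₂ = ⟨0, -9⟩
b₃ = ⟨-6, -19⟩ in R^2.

Set up α₁b₁ + … + α₃b₃ = 0 and solve the homogeneous system.
One solution (up to scaling) is (2, 3, -1).

2b₁ + 3b₂ - b₃ = 0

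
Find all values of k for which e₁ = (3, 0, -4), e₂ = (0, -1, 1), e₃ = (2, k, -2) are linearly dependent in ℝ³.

k = -2/3

Dependence holds iff the 3×3 matrix [e₁ e₂ e₃] is singular.
Cofactor expansion gives det = -3*k - 2.
Setting this to zero gives k = -2/3.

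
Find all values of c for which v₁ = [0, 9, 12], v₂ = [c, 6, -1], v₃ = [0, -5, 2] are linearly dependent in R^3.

c = 0

The vectors are dependent exactly when the determinant of the matrix with rows v₁, v₂, v₃ vanishes.
The determinant works out to -78*c.
Setting this to zero gives c = 0.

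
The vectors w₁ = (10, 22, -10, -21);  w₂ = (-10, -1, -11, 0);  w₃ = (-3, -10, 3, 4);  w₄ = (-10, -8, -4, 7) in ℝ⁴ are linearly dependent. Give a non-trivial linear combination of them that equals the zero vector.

Set up α₁w₁ + … + α₄w₄ = 0 and solve the homogeneous system.
A generator of the null space is (1, -2, 0, 3).

w₁ - 2w₂ + 3w₄ = 0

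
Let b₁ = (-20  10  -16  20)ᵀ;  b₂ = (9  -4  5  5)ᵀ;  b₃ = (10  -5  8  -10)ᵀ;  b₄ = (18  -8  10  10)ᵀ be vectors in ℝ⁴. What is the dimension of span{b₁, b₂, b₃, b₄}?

2

Row-reduce the 4×4 matrix with these as rows.
There are 2 pivot columns, so rank = 2.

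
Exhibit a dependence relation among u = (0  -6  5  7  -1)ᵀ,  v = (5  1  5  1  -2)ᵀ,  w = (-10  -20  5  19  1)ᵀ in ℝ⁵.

3u - 2v - w = 0

Row-reduce the matrix with u, v, w as columns; the null space gives the coefficients.
A generator of the null space is (3, -2, -1).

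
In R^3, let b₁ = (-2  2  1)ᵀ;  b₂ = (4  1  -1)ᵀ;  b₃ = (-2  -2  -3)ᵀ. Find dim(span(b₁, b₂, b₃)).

3

Put the 3×3 matrix [b₁|b₂|b₃] into echelon form.
The echelon form has 3 nonzero rows, so the rank is 3.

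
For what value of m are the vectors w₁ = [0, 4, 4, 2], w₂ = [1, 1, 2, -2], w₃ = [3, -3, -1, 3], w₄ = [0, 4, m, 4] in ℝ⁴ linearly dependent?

The vectors are dependent exactly when the determinant of the matrix with rows w₁, w₂, w₃, w₄ vanishes.
Expanding, det = 48*m - 184.
This vanishes exactly when m = 23/6.

m = 23/6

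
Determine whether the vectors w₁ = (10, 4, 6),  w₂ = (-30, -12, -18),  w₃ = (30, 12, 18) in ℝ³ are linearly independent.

linearly dependent

Row-reduce the matrix whose columns are w₁, w₂, w₃.
The reduction yields 1 nonzero row, so the rank is 1.
Since rank 1 < 3, the set is linearly dependent.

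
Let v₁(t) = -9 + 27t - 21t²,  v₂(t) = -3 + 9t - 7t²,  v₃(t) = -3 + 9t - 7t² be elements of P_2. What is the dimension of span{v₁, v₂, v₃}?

Pass to coordinate vectors with respect to the basis {1, t, t²}.
Apply Gaussian elimination to the matrix whose rows are v₁, v₂, v₃.
There is 1 pivot column, so rank = 1.

1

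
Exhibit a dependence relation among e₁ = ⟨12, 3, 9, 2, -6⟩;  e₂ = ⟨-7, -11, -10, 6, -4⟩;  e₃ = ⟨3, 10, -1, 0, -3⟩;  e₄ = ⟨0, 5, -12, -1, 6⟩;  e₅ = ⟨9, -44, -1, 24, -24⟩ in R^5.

Row-reduce the matrix with e₁, e₂, e₃, e₄, e₅ as columns; the null space gives the coefficients.
The free variable yields coefficients (3, 3, -2, 0, -1) (any nonzero multiple also works).

3e₁ + 3e₂ - 2e₃ - e₅ = 0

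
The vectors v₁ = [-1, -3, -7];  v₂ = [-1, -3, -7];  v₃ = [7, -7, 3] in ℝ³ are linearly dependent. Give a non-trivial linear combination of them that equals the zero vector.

Set up α₁v₁ + … + α₃v₃ = 0 and solve the homogeneous system.
A generator of the null space is (1, -1, 0).

v₁ - v₂ = 0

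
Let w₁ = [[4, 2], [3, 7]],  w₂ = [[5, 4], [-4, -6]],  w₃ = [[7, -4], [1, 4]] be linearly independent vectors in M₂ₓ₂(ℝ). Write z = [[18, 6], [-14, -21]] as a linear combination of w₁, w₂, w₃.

z = -w₁ + 3w₂ + w₃

Identify each element with its coordinate vector in ℝ⁴ via {E₁₁, E₁₂, E₂₁, E₂₂}.
Since w₁, w₂, w₃ are independent, the coefficients expressing z are uniquely determined by a linear system.
Row-reducing the augmented matrix gives the unique coefficients (c₁, c₂, c₃) = (-1, 3, 1).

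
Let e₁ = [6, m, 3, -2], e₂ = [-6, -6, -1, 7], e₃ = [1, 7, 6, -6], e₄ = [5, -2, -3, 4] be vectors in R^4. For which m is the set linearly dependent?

Dependence holds iff the 4×4 matrix [e₁ e₂ e₃ e₄] is singular.
Cofactor expansion gives det = 233*m - 1165.
Setting this to zero gives m = 5.

m = 5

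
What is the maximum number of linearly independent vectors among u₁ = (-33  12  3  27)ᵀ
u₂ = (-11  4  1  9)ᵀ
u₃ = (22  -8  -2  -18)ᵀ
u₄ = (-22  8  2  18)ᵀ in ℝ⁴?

1

Row-reduce the 4×4 matrix with these as rows.
There is 1 pivot column, so rank = 1.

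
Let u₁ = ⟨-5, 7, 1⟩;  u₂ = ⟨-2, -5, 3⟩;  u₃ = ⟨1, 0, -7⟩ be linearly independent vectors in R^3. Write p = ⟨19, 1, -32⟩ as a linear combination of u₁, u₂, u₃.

p = -2u₁ - 3u₂ + 3u₃

Solve the system with u₁, u₂, u₃ as columns and p as the right-hand side.
Back-substitution yields (a₁, a₂, a₃) = (-2, -3, 3).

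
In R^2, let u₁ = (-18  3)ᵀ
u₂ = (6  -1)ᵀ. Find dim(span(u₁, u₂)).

Apply Gaussian elimination to the matrix whose rows are u₁, u₂.
The echelon form has 1 nonzero row, so the rank is 1.

dim = 1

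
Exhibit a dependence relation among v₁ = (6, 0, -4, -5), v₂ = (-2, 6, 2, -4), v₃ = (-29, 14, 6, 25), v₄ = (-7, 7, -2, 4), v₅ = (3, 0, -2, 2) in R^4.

Row-reduce the matrix with v₁, v₂, v₃, v₄, v₅ as columns; the null space gives the coefficients.
The free variable yields coefficients (3, 0, 1, -2, -1) (any nonzero multiple also works).

3v₁ + v₃ - 2v₄ - v₅ = 0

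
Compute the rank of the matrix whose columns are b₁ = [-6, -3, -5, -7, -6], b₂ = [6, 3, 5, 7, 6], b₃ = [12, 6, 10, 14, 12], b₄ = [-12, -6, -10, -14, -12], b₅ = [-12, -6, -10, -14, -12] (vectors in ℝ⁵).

rank 1

Apply Gaussian elimination to the matrix whose rows are b₁, b₂, b₃, b₄, b₅.
Reduction leaves 1 leading entry, giving rank 1.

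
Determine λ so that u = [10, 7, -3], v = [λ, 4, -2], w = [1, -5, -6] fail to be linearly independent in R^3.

Dependence holds iff the 3×3 matrix [u v w] is singular.
Expanding, det = 57*λ - 342.
Setting this to zero gives λ = 6.

λ = 6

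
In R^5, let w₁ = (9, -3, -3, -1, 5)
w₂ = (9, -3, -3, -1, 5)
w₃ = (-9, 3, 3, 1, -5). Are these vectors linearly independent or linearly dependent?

linearly dependent

Row-reduce the matrix whose columns are w₁, w₂, w₃.
The reduction yields 1 nonzero row, so the rank is 1.
Since rank 1 < 3, the set is linearly dependent.
Indeed w₁ - w₂ = 0.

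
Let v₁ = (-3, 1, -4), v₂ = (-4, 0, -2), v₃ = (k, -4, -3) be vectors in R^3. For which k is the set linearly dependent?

The set is linearly dependent precisely when det[v₁; v₂; v₃] = 0.
Expanding, det = -2*k - 52.
Setting this to zero gives k = -26.

k = -26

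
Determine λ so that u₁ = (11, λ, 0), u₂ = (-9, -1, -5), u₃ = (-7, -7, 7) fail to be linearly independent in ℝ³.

λ = 33/7

The set is linearly dependent precisely when det[u₁; u₂; u₃] = 0.
Expanding, det = 98*λ - 462.
This vanishes exactly when λ = 33/7.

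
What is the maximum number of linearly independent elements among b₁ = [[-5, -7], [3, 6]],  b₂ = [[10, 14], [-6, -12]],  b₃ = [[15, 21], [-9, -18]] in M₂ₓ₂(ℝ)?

Represent each element by its coordinate vector in ℝ⁴.
Form the matrix with b₁, b₂, b₃ as columns and reduce.
There is 1 pivot column, so rank = 1.

1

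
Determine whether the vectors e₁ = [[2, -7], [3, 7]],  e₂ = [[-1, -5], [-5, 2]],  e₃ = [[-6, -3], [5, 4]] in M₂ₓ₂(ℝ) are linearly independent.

Take coordinates with respect to the standard basis {E₁₁, E₁₂, E₂₁, E₂₂}.
Row-reduce the matrix whose columns are e₁, e₂, e₃.
The reduction yields 3 nonzero rows, so the rank is 3.
Since rank = 3 (the number of vectors), the set is linearly independent.

linearly independent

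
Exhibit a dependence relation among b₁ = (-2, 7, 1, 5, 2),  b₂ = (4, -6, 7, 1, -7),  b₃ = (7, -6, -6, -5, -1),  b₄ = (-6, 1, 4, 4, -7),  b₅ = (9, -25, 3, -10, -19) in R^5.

2b₁ - b₂ - b₃ - b₄ + b₅ = 0

Row-reduce the matrix with b₁, b₂, b₃, b₄, b₅ as columns; the null space gives the coefficients.
A generator of the null space is (2, -1, -1, -1, 1).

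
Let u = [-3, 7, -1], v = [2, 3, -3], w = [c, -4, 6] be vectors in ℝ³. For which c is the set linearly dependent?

Dependence holds iff the 3×3 matrix [u v w] is singular.
Expanding, det = -18*c - 94.
Solving -18*c - 94 = 0 yields c = -47/9.

c = -47/9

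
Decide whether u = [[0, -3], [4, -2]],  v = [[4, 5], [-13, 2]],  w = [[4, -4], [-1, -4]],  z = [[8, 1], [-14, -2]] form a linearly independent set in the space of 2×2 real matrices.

Take coordinates with respect to the standard basis {E₁₁, E₁₂, E₂₁, E₂₂}.
The matrix [u|v|w|z] has determinant 0.
A zero determinant means the columns are linearly dependent.

linearly dependent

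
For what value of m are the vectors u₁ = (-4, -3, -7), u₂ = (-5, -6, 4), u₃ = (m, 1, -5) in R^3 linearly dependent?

m = 1/9

Place the vectors as rows of a 3×3 matrix; dependence ⇔ determinant zero.
Cofactor expansion gives det = 6 - 54*m.
Solving 6 - 54*m = 0 yields m = 1/9.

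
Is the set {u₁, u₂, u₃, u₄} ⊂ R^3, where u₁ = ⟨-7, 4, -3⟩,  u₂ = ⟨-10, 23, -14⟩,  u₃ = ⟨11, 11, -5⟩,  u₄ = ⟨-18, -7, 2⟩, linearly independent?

There are 4 vectors in a 3-dimensional space, so they cannot be linearly independent.

linearly dependent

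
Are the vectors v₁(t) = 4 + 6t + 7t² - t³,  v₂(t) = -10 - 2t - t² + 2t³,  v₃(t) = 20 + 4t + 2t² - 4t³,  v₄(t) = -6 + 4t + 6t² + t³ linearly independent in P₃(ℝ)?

Take coordinates with respect to the standard basis {1, t, …, t³}.
The matrix [v₁|v₂|v₃|v₄] has determinant 0.
A zero determinant means the columns are linearly dependent.
Indeed 2v₂ + v₃ = 0.

linearly dependent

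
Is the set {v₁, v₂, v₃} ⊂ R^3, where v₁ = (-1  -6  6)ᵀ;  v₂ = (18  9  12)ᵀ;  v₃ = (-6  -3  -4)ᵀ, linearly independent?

One vector is a scalar multiple of another, so the set is dependent.

linearly dependent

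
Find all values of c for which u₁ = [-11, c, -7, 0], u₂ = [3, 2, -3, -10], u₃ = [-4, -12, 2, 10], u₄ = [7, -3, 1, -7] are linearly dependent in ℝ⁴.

c = 26/3

The set is linearly dependent precisely when det[u₁; u₂; u₃; u₄] = 0.
The determinant works out to 18*c - 156.
Setting this to zero gives c = 26/3.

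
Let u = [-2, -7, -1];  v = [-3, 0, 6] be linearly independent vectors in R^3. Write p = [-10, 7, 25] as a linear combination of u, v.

p = -u + 4v

Solve the system with u, v as columns and p as the right-hand side.
Row-reducing the augmented matrix gives the unique coefficients (a₁, a₂) = (-1, 4).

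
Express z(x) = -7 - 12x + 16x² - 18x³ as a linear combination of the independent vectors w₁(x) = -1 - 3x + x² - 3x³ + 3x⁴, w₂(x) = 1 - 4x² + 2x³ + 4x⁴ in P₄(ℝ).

z = 4w₁ - 3w₂

Take coordinate vectors relative to {1, x, …, x⁴}.
Solve the system with w₁, w₂ as columns and z as the right-hand side.
The system has the unique solution (a₁, a₂) = (4, -3).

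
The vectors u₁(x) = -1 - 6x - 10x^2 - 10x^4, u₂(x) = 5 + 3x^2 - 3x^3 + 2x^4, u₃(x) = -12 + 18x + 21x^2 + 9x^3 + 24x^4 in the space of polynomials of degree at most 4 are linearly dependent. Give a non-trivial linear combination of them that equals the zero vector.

Write each element as a vector in ℝ⁵ using {1, x, …, x^4}.
Solve the homogeneous system with u₁, u₂, u₃ as columns by row-reducing the coefficient matrix.
A generator of the null space is (3, 3, 1).

3u₁ + 3u₂ + u₃ = 0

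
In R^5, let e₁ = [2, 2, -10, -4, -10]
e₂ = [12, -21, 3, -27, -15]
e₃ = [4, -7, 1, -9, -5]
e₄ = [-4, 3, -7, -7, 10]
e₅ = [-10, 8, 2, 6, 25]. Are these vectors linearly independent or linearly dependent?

linearly dependent

One vector is a scalar multiple of another, so the set is dependent.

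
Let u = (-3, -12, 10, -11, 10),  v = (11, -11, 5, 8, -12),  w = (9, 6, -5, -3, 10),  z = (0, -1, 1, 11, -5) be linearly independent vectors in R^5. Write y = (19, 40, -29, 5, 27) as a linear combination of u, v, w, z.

y = -u - v + 3w + z

Solve the system with u, v, w, z as columns and y as the right-hand side.
Row-reducing the augmented matrix gives the unique coefficients (c₁, …, c₄) = (-1, -1, 3, 1).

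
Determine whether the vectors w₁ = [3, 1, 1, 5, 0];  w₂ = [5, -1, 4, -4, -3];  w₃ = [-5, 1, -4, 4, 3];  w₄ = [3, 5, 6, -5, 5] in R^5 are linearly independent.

linearly dependent

Row-reduce the matrix whose columns are w₁, w₂, w₃, w₄.
The reduction yields 3 nonzero rows, so the rank is 3.
Since rank 3 < 4, the set is linearly dependent.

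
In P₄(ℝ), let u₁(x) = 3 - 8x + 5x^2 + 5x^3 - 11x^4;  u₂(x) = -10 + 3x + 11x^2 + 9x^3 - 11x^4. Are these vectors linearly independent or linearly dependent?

Take coordinates with respect to the standard basis {1, x, …, x^4}.
Row-reduce the matrix whose columns are u₁, u₂.
The reduction yields 2 nonzero rows, so the rank is 2.
Since rank = 2 (the number of vectors), the set is linearly independent.

linearly independent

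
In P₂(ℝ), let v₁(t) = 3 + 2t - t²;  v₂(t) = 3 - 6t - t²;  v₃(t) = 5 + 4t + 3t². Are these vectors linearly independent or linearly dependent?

Write each element as a coordinate vector in ℝ³ using {1, t, t²}.
Row-reduce the matrix whose columns are v₁, v₂, v₃.
The reduction yields 3 nonzero rows, so the rank is 3.
Since rank = 3 (the number of vectors), the set is linearly independent.

linearly independent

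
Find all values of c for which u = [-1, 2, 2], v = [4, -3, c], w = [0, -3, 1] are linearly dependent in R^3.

The set is linearly dependent precisely when det[u; v; w] = 0.
The determinant works out to -3*c - 29.
Setting this to zero gives c = -29/3.

c = -29/3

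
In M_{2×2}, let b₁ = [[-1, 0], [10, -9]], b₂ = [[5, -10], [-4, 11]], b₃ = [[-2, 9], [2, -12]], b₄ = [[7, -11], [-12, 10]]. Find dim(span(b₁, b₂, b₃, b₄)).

Use coordinates relative to {E₁₁, E₁₂, E₂₁, E₂₂}.
Apply Gaussian elimination to the matrix whose rows are b₁, b₂, b₃, b₄.
There are 4 pivot columns, so rank = 4.

dim = 4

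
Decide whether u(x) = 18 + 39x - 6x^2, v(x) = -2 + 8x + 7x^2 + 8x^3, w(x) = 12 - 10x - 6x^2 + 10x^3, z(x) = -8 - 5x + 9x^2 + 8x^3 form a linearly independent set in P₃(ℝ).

Write each element as a coordinate vector in ℝ⁴ using {1, x, …, x^3}.
Place the vectors as rows of a 4×4 matrix and reduce to echelon form.
The reduction yields 3 nonzero rows, so the rank is 3.
Since rank 3 < 4, the set is linearly dependent.
Indeed u - 3v + 3z = 0.

linearly dependent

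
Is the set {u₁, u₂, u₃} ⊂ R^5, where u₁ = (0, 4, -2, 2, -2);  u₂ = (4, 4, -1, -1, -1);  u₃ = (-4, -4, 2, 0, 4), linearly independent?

linearly independent

Place the vectors as rows of a 3×5 matrix and reduce to echelon form.
The reduction yields 3 nonzero rows, so the rank is 3.
Since rank = 3 (the number of vectors), the set is linearly independent.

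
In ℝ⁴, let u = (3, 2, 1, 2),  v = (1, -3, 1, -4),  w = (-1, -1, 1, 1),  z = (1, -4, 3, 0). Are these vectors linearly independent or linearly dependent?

Row-reduce the matrix whose columns are u, v, w, z.
The reduction yields 4 nonzero rows, so the rank is 4.
Since rank = 4 (the number of vectors), the set is linearly independent.

linearly independent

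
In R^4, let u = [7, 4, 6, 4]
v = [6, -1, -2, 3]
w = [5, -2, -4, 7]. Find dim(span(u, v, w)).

dim = 3

Row-reduce the 3×4 matrix with these as rows.
The echelon form has 3 nonzero rows, so the rank is 3.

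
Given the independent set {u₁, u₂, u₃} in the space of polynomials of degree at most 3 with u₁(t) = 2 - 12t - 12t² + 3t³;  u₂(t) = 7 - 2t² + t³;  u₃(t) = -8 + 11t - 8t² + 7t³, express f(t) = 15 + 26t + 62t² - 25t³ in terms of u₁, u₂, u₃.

Identify each element with its coordinate vector in ℝ⁴ via {1, t, …, t³}.
Set up the augmented matrix [u₁ | u₂ | u₃ | f] and row-reduce.
Row-reducing the augmented matrix gives the unique coefficients (c₁, c₂, c₃) = (-4, 1, -2).

f = -4u₁ + u₂ - 2u₃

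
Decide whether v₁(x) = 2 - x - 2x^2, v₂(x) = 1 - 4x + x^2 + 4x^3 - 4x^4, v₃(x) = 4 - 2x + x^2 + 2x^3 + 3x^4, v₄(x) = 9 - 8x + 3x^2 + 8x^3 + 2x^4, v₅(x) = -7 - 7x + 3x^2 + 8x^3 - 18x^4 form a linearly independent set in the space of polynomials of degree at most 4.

linearly dependent

Take coordinates with respect to the standard basis {1, x, …, x^4}.
Place the vectors as rows of a 5×5 matrix and reduce to echelon form.
The reduction yields 3 nonzero rows, so the rank is 3.
Since rank 3 < 5, the set is linearly dependent.
Indeed v₂ + 2v₃ - v₄ = 0.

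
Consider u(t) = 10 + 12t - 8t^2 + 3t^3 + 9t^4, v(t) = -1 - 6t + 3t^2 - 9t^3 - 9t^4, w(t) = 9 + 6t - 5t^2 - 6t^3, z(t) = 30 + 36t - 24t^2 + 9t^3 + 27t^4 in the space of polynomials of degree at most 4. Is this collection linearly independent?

Take coordinates with respect to the standard basis {1, t, …, t^4}.
Place the vectors as rows of a 4×5 matrix and reduce to echelon form.
The reduction yields 2 nonzero rows, so the rank is 2.
Since rank 2 < 4, the set is linearly dependent.

linearly dependent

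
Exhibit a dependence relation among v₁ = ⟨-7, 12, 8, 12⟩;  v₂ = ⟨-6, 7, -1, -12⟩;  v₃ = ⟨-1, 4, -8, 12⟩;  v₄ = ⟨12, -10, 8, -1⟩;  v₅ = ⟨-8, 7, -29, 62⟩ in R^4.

Set up α₁v₁ + … + α₅v₅ = 0 and solve the homogeneous system.
A generator of the null space is (0, 3, -2, 2, 1).

3v₂ - 2v₃ + 2v₄ + v₅ = 0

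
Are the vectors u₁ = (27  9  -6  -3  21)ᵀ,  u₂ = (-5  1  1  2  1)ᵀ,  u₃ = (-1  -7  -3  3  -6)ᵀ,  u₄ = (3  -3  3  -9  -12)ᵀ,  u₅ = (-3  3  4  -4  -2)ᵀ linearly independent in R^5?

linearly dependent

Row-reduce the matrix whose columns are u₁, u₂, u₃, u₄, u₅.
The reduction yields 3 nonzero rows, so the rank is 3.
Since rank 3 < 5, the set is linearly dependent.
Indeed 2u₁ + 12u₂ + 3u₃ + 3u₄ = 0.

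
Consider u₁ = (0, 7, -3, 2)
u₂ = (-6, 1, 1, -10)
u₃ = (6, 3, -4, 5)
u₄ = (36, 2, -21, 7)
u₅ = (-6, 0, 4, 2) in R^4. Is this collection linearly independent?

linearly dependent

There are 5 vectors in a 4-dimensional space, so they cannot be linearly independent.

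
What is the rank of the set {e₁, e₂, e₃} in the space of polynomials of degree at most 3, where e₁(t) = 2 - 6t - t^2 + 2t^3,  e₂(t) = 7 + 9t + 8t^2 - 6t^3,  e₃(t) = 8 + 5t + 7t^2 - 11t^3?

Pass to coordinate vectors with respect to the basis {1, t, …, t^3}.
Apply Gaussian elimination to the matrix whose rows are e₁, e₂, e₃.
Exactly 3 pivots survive; hence the rank is 3.

rank 3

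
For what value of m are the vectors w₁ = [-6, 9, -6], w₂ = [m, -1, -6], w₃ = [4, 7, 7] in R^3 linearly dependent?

m = -30/7

The vectors are dependent exactly when the determinant of the matrix with rows w₁, w₂, w₃ vanishes.
The determinant works out to -105*m - 450.
Setting this to zero gives m = -30/7.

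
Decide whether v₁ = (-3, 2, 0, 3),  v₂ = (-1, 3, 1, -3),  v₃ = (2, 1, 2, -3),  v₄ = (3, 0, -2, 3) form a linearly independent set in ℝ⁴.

linearly independent

The matrix [v₁|v₂|v₃|v₄] has determinant -126.
A nonzero determinant means the columns are linearly independent.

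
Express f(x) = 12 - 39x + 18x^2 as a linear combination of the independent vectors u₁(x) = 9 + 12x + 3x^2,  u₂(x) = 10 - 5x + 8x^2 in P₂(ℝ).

f = -2u₁ + 3u₂

Work in coordinates with respect to the standard basis {1, x, x^2}.
Solve the system with u₁, u₂ as columns and f as the right-hand side.
The system has the unique solution (c₁, c₂) = (-2, 3).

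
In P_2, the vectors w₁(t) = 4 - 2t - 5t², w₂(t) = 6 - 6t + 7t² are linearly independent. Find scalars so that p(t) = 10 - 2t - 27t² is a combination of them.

p = 4w₁ - w₂

Work in coordinates with respect to the standard basis {1, t, t²}.
Write p = c₁w₁ + c₂w₂ and equate components.
Back-substitution yields (c₁, c₂) = (4, -1).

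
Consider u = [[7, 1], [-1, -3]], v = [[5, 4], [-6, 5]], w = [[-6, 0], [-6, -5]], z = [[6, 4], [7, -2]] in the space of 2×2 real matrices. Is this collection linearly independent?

Take coordinates with respect to the standard basis {E₁₁, E₁₂, E₂₁, E₂₂}.
Row-reduce the matrix whose columns are u, v, w, z.
The reduction yields 4 nonzero rows, so the rank is 4.
Since rank = 4 (the number of vectors), the set is linearly independent.

linearly independent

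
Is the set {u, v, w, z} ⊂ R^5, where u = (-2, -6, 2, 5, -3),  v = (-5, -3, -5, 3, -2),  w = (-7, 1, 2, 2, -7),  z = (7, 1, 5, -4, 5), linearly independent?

linearly independent

Place the vectors as rows of a 4×5 matrix and reduce to echelon form.
The reduction yields 4 nonzero rows, so the rank is 4.
Since rank = 4 (the number of vectors), the set is linearly independent.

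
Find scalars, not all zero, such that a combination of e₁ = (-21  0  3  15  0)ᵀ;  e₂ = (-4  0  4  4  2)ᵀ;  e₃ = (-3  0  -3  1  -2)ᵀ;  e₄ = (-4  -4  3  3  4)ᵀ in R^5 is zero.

e₁ - 3e₂ - 3e₃ = 0

Solve the homogeneous system with e₁, e₂, e₃, e₄ as columns by row-reducing the coefficient matrix.
A generator of the null space is (1, -3, -3, 0).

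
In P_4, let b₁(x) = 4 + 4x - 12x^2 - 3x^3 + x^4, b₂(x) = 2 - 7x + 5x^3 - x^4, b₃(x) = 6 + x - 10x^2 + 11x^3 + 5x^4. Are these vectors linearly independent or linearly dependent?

linearly independent

Take coordinates with respect to the standard basis {1, x, …, x^4}.
Row-reduce the matrix whose columns are b₁, b₂, b₃.
The reduction yields 3 nonzero rows, so the rank is 3.
Since rank = 3 (the number of vectors), the set is linearly independent.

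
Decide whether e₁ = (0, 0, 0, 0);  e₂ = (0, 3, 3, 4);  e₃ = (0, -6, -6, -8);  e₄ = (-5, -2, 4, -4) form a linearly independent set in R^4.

One of the vectors is the zero vector, so the set is linearly dependent.

linearly dependent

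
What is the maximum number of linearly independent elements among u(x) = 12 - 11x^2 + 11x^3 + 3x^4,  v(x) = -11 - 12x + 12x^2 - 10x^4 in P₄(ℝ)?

Pass to coordinate vectors with respect to the basis {1, x, …, x^4}.
Put the 5×2 matrix [u|v] into echelon form.
The echelon form has 2 nonzero rows, so the rank is 2.

2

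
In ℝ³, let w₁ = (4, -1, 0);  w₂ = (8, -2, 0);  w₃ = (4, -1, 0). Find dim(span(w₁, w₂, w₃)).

Form the matrix with w₁, w₂, w₃ as columns and reduce.
Reduction leaves 1 leading entry, giving rank 1.

dim = 1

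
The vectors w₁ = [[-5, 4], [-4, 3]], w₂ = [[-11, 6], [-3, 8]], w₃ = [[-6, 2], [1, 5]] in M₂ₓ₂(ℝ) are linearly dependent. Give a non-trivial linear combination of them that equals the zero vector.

w₁ - w₂ + w₃ = 0

Pass to coordinate vectors relative to the basis {E₁₁, E₁₂, E₂₁, E₂₂}.
Solve the homogeneous system with w₁, w₂, w₃ as columns by row-reducing the coefficient matrix.
The free variable yields coefficients (1, -1, 1) (any nonzero multiple also works).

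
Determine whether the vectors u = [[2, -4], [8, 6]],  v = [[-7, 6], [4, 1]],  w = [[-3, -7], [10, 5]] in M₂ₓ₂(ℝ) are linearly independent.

Take coordinates with respect to the standard basis {E₁₁, E₁₂, E₂₁, E₂₂}.
Row-reduce the matrix whose columns are u, v, w.
The reduction yields 3 nonzero rows, so the rank is 3.
Since rank = 3 (the number of vectors), the set is linearly independent.

linearly independent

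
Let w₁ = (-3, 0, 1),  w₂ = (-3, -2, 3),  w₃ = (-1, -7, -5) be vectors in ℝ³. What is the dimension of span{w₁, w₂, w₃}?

Apply Gaussian elimination to the matrix whose rows are w₁, w₂, w₃.
Reduction leaves 3 leading entries, giving rank 3.

dim = 3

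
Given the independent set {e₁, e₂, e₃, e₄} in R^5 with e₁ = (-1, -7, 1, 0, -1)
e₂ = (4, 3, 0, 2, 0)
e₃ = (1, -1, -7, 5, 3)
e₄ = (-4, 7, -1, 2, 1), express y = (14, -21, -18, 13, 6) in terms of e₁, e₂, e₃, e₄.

y = e₁ + e₂ + 3e₃ - 2e₄

Since e₁, e₂, e₃, e₄ are independent, the coefficients expressing y are uniquely determined by a linear system.
Row-reducing the augmented matrix gives the unique coefficients (α₁, …, α₄) = (1, 1, 3, -2).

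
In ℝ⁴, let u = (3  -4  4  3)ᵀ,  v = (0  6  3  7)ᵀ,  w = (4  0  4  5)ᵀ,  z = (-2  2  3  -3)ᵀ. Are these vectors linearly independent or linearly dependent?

Place the vectors as rows of a 4×4 matrix and reduce to echelon form.
The reduction yields 4 nonzero rows, so the rank is 4.
Since rank = 4 (the number of vectors), the set is linearly independent.

linearly independent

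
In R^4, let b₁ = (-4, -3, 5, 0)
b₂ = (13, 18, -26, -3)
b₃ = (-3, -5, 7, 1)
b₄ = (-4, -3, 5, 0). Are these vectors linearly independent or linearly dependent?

Two of the vectors are equal, giving an immediate dependence.

linearly dependent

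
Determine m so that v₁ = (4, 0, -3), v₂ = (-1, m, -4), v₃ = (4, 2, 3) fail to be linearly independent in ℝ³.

The set is linearly dependent precisely when det[v₁; v₂; v₃] = 0.
Expanding, det = 24*m + 38.
Setting this to zero gives m = -19/12.

m = -19/12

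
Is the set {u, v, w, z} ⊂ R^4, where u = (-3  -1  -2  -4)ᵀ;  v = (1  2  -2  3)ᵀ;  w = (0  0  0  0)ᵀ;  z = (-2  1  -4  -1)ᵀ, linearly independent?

One of the vectors is the zero vector, so the set is linearly dependent.

linearly dependent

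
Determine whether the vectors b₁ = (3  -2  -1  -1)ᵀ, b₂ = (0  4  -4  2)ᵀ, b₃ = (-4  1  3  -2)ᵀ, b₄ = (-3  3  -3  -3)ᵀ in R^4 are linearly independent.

linearly independent

The matrix [b₁|b₂|b₃|b₄] has determinant -90.
A nonzero determinant means the columns are linearly independent.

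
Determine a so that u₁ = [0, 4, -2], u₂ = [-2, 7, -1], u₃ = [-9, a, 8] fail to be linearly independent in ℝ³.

Place the vectors as rows of a 3×3 matrix; dependence ⇔ determinant zero.
The determinant works out to 4*a - 26.
This vanishes exactly when a = 13/2.

a = 13/2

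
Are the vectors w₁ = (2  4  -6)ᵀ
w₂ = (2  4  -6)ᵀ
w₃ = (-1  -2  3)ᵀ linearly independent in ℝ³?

The matrix [w₁|w₂|w₃] has determinant 0.
A zero determinant means the columns are linearly dependent.

linearly dependent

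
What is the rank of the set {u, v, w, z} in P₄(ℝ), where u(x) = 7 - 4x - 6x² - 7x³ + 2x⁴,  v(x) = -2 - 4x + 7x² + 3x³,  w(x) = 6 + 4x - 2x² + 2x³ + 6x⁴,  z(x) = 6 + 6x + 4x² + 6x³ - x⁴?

rank 4

Use coordinates relative to {1, x, …, x⁴}.
Form the matrix with u, v, w, z as columns and reduce.
The echelon form has 4 nonzero rows, so the rank is 4.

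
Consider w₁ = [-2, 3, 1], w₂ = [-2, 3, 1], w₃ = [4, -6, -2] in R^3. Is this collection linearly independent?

Form the 3×3 matrix with these as columns; its determinant is 0.
A zero determinant means the columns are linearly dependent.
Indeed w₁ - w₂ = 0.

linearly dependent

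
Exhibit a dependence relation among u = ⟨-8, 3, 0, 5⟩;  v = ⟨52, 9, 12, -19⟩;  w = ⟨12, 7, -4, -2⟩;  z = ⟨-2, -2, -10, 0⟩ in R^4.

Set up α₁u + … + α₄z = 0 and solve the homogeneous system.
One solution (up to scaling) is (3, 1, -2, 2).

3u + v - 2w + 2z = 0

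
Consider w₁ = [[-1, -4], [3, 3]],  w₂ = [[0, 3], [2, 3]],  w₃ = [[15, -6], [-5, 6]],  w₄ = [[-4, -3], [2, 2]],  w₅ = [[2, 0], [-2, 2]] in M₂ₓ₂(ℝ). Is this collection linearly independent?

Take coordinates with respect to the standard basis {E₁₁, E₁₂, E₂₁, E₂₂}.
There are 5 vectors in a 4-dimensional space, so they cannot be linearly independent.

linearly dependent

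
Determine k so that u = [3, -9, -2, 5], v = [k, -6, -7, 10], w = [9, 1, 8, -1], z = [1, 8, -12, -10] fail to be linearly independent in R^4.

k = -25

Place the vectors as rows of a 4×4 matrix; dependence ⇔ determinant zero.
Cofactor expansion gives det = -444*k - 11100.
Solving -444*k - 11100 = 0 yields k = -25.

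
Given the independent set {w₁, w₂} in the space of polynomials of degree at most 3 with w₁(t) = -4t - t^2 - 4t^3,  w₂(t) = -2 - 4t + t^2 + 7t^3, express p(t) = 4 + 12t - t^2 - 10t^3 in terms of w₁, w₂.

Take coordinate vectors relative to {1, t, …, t^3}.
Since w₁, w₂ are independent, the coefficients expressing p are uniquely determined by a linear system.
Back-substitution yields (c₁, c₂) = (-1, -2).

p = -w₁ - 2w₂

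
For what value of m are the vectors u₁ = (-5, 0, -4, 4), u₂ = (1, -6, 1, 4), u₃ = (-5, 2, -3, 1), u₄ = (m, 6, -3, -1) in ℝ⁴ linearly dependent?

The vectors are dependent exactly when the determinant of the matrix with rows u₁, u₂, u₃, u₄ vanishes.
The determinant works out to 4 - 8*m.
Solving 4 - 8*m = 0 yields m = 1/2.

m = 1/2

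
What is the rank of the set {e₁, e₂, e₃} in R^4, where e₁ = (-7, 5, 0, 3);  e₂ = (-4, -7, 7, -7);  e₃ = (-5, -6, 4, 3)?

rank 3

Put the 4×3 matrix [e₁|e₂|e₃] into echelon form.
Exactly 3 pivots survive; hence the rank is 3.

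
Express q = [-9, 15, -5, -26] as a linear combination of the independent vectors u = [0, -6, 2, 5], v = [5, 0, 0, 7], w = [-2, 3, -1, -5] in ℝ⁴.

Since u, v, w are independent, the coefficients expressing q are uniquely determined by a linear system.
Back-substitution yields (c₁, c₂, c₃) = (-4, -3, -3).

q = -4u - 3v - 3w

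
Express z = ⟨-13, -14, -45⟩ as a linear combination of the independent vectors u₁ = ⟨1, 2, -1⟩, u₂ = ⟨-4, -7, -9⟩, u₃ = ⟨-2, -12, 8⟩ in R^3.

z = u₁ + 4u₂ - u₃

Solve the system with u₁, u₂, u₃ as columns and z as the right-hand side.
Back-substitution yields (α₁, α₂, α₃) = (1, 4, -1).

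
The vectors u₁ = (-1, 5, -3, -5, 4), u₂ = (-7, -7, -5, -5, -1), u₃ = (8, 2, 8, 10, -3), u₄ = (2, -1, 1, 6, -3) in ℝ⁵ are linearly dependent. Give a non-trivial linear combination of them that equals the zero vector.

Write the vectors as columns of a matrix and find a nonzero vector in its null space.
A generator of the null space is (1, 1, 1, 0).

u₁ + u₂ + u₃ = 0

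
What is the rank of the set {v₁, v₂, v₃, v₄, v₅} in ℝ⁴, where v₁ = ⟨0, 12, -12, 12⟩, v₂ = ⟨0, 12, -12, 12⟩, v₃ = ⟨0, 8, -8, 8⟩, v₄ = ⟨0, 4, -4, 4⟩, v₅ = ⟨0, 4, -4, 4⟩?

Apply Gaussian elimination to the matrix whose rows are v₁, v₂, v₃, v₄, v₅.
Reduction leaves 1 leading entry, giving rank 1.
(With 5 elements in a 4-dimensional space the rank is at most 4.)

rank 1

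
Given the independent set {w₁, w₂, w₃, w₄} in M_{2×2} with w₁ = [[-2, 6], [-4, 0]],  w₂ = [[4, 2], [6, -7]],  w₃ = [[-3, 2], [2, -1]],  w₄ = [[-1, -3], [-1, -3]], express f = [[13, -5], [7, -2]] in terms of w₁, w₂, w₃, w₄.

f = -w₁ + w₂ - 2w₃ - w₄

Identify each element with its coordinate vector in ℝ⁴ via {E₁₁, E₁₂, E₂₁, E₂₂}.
Since w₁, w₂, w₃, w₄ are independent, the coefficients expressing f are uniquely determined by a linear system.
The system has the unique solution (c₁, …, c₄) = (-1, 1, -2, -1).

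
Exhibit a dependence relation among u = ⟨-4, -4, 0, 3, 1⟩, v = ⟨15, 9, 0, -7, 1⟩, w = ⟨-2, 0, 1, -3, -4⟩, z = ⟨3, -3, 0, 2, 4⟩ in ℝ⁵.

3u + v - z = 0

Solve the homogeneous system with u, v, w, z as columns by row-reducing the coefficient matrix.
A generator of the null space is (3, 1, 0, -1).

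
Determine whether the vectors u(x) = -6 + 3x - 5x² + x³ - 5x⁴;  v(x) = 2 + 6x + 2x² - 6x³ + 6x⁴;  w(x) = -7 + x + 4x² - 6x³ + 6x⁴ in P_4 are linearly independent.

linearly independent

Take coordinates with respect to the standard basis {1, x, …, x⁴}.
Place the vectors as rows of a 3×5 matrix and reduce to echelon form.
The reduction yields 3 nonzero rows, so the rank is 3.
Since rank = 3 (the number of vectors), the set is linearly independent.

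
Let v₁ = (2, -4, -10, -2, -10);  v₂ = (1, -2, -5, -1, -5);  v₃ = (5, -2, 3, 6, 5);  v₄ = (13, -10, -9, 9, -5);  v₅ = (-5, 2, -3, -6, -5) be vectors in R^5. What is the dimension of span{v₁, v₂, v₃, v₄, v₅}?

dim = 2

Form the matrix with v₁, v₂, v₃, v₄, v₅ as columns and reduce.
Exactly 2 pivots survive; hence the rank is 2.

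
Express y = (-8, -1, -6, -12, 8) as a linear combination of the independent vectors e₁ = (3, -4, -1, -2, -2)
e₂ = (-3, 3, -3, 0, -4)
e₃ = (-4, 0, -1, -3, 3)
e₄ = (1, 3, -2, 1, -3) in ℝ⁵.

Solve the system with e₁, e₂, e₃, e₄ as columns and y as the right-hand side.
Back-substitution yields (a₁, …, a₄) = (1, -1, 4, 2).

y = e₁ - e₂ + 4e₃ + 2e₄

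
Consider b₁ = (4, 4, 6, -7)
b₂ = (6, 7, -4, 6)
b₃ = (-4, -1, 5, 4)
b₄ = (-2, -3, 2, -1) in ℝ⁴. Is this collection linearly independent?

Row-reduce the matrix whose columns are b₁, b₂, b₃, b₄.
The reduction yields 4 nonzero rows, so the rank is 4.
Since rank = 4 (the number of vectors), the set is linearly independent.

linearly independent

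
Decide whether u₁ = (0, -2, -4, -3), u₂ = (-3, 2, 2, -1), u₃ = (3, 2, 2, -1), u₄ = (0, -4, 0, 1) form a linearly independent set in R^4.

Place the vectors as rows of a 4×4 matrix and reduce to echelon form.
The reduction yields 4 nonzero rows, so the rank is 4.
Since rank = 4 (the number of vectors), the set is linearly independent.

linearly independent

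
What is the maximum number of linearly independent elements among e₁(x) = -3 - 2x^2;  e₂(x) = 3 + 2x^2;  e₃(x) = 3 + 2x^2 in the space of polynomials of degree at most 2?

Represent each element by its coordinate vector in ℝ³.
Form the matrix with e₁, e₂, e₃ as columns and reduce.
There is 1 pivot column, so rank = 1.

1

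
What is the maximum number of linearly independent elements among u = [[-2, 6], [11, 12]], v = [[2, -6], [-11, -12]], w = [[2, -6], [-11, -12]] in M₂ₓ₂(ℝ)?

1

Pass to coordinate vectors with respect to the basis {E₁₁, E₁₂, E₂₁, E₂₂}.
Row-reduce the 3×4 matrix with these as rows.
The echelon form has 1 nonzero row, so the rank is 1.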